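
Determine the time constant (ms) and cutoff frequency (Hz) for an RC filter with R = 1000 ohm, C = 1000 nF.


Time constant: tau = R * C.
tau = 1000 * 1.00e-06 = 0.001 s
tau = 1.0 ms
Cutoff frequency: fc = 1 / (2*pi*R*C).
fc = 1 / (2*pi*0.001) = 159.15 Hz

tau = 1.0 ms, fc = 159.15 Hz


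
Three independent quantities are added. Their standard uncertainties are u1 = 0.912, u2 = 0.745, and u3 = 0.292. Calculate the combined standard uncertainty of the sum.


For a sum of independent quantities, uc = sqrt(u1^2 + u2^2 + u3^2).
uc = sqrt(0.912^2 + 0.745^2 + 0.292^2)
uc = sqrt(0.831744 + 0.555025 + 0.085264)
uc = 1.2133

1.2133


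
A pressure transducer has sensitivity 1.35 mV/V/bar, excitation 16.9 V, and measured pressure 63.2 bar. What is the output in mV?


Output = sensitivity * Vex * P.
Vout = 1.35 * 16.9 * 63.2
Vout = 22.815 * 63.2
Vout = 1441.91 mV

1441.91 mV


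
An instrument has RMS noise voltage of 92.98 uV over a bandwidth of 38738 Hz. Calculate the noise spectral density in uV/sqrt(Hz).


Noise spectral density = Vrms / sqrt(BW).
NSD = 92.98 / sqrt(38738)
NSD = 92.98 / 196.8197
NSD = 0.4724 uV/sqrt(Hz)

0.4724 uV/sqrt(Hz)


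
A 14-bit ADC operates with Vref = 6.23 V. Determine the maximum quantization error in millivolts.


The maximum quantization error is +/- LSB/2.
LSB = Vref / 2^n = 6.23 / 16384 = 0.00038025 V
Max error = LSB / 2 = 0.00038025 / 2 = 0.00019012 V
Max error = 0.1901 mV

0.1901 mV


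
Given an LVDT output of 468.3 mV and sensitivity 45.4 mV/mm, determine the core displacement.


Displacement = Vout / sensitivity.
d = 468.3 / 45.4
d = 10.315 mm

10.315 mm


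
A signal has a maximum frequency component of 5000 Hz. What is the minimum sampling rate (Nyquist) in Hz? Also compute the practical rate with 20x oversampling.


By Nyquist theorem, fs_min = 2 * fmax.
fs_min = 2 * 5000 = 10000 Hz
Practical rate = 20 * fs_min = 20 * 10000 = 200000 Hz

fs_min = 10000 Hz, fs_practical = 200000 Hz


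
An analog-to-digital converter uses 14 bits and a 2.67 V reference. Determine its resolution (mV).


The resolution (LSB) of an ADC is Vref / 2^n.
LSB = 2.67 / 2^14
LSB = 2.67 / 16384
LSB = 0.00016296 V = 0.16296387 mV

0.16296387 mV


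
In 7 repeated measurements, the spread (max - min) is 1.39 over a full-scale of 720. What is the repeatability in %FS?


Repeatability = (spread / full scale) * 100%.
R = (1.39 / 720) * 100
R = 0.193 %FS

0.193 %FS


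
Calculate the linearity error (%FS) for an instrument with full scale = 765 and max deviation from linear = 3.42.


Linearity error = (max deviation / full scale) * 100%.
Linearity = (3.42 / 765) * 100
Linearity = 0.447 %FS

0.447 %FS


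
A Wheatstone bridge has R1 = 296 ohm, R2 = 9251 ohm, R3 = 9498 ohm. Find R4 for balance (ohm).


At balance: R1*R4 = R2*R3, so R4 = R2*R3/R1.
R4 = 9251 * 9498 / 296
R4 = 87865998 / 296
R4 = 296844.59 ohm

296844.59 ohm


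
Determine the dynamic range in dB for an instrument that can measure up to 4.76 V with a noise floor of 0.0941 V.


Dynamic range = 20 * log10(Vmax / Vnoise).
DR = 20 * log10(4.76 / 0.0941)
DR = 20 * log10(50.58)
DR = 34.08 dB

34.08 dB


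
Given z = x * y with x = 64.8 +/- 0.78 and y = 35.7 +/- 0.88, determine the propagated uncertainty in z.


For a product z = x*y, the relative uncertainty is:
uz/z = sqrt((ux/x)^2 + (uy/y)^2)
Relative uncertainties: ux/x = 0.78/64.8 = 0.012037
uy/y = 0.88/35.7 = 0.02465
z = 64.8 * 35.7 = 2313.4
uz = 2313.4 * sqrt(0.012037^2 + 0.02465^2) = 63.46

63.46


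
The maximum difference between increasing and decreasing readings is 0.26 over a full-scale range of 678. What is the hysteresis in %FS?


Hysteresis = (max difference / full scale) * 100%.
H = (0.26 / 678) * 100
H = 0.038 %FS

0.038 %FS


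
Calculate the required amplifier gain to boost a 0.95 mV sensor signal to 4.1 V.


Gain = Vout / Vin (converting to same units).
G = 4.1 V / 0.95 mV
G = 4100.0 mV / 0.95 mV
G = 4315.79

4315.79


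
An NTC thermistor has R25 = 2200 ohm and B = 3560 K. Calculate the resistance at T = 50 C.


NTC thermistor equation: Rt = R25 * exp(B * (1/T - 1/T25)).
T in Kelvin: 323.15 K, T25 = 298.15 K
1/T - 1/T25 = 1/323.15 - 1/298.15 = -0.00025948
B * (1/T - 1/T25) = 3560 * -0.00025948 = -0.9237
Rt = 2200 * exp(-0.9237) = 873.5 ohm

873.5 ohm


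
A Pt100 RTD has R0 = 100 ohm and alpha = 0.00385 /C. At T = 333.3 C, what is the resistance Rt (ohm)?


The RTD equation: Rt = R0 * (1 + alpha * T).
Rt = 100 * (1 + 0.00385 * 333.3)
Rt = 100 * (1 + 1.283205)
Rt = 100 * 2.283205
Rt = 228.321 ohm

228.321 ohm


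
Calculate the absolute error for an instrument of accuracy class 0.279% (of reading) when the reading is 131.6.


Absolute error = (accuracy% / 100) * reading.
Error = (0.279 / 100) * 131.6
Error = 0.00279 * 131.6
Error = 0.3672

0.3672


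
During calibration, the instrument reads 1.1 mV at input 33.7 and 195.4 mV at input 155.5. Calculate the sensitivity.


Sensitivity = (y2 - y1) / (x2 - x1).
S = (195.4 - 1.1) / (155.5 - 33.7)
S = 194.3 / 121.8
S = 1.5952 mV/unit

1.5952 mV/unit


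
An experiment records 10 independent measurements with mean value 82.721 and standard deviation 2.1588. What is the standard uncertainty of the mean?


The standard uncertainty for Type A evaluation is u = s / sqrt(n).
u = 2.1588 / sqrt(10)
u = 2.1588 / 3.1623
u = 0.6827

0.6827


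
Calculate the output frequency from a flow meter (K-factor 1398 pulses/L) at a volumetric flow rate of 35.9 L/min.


Frequency = K * Q / 60 (converting L/min to L/s).
f = 1398 * 35.9 / 60
f = 50188.2 / 60
f = 836.47 Hz

836.47 Hz


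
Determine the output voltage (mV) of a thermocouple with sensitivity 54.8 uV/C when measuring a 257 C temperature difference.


The thermocouple output V = sensitivity * dT.
V = 54.8 uV/C * 257 C
V = 14083.6 uV
V = 14.084 mV

14.084 mV


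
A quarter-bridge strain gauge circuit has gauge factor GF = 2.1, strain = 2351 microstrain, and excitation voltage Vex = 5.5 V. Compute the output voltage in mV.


Quarter bridge output: Vout = (GF * epsilon * Vex) / 4.
Vout = (2.1 * 2351e-6 * 5.5) / 4
Vout = 0.02715405 / 4 V
Vout = 0.00678851 V = 6.7885 mV

6.7885 mV


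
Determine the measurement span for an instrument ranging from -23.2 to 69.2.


Span = upper range - lower range.
Span = 69.2 - (-23.2)
Span = 92.4

92.4


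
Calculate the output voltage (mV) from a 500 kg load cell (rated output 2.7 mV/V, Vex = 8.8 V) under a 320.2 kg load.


Vout = rated_output * Vex * (load / capacity).
Vout = 2.7 * 8.8 * (320.2 / 500)
Vout = 2.7 * 8.8 * 0.6404
Vout = 15.216 mV

15.216 mV


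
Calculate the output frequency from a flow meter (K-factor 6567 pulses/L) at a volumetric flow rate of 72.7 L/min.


Frequency = K * Q / 60 (converting L/min to L/s).
f = 6567 * 72.7 / 60
f = 477420.9 / 60
f = 7957.02 Hz

7957.02 Hz


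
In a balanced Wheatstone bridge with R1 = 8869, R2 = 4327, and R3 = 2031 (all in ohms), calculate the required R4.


At balance: R1*R4 = R2*R3, so R4 = R2*R3/R1.
R4 = 4327 * 2031 / 8869
R4 = 8788137 / 8869
R4 = 990.88 ohm

990.88 ohm


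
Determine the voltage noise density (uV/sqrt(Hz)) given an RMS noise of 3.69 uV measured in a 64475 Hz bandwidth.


Noise spectral density = Vrms / sqrt(BW).
NSD = 3.69 / sqrt(64475)
NSD = 3.69 / 253.9193
NSD = 0.0145 uV/sqrt(Hz)

0.0145 uV/sqrt(Hz)


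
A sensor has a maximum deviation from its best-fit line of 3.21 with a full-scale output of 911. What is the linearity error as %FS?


Linearity error = (max deviation / full scale) * 100%.
Linearity = (3.21 / 911) * 100
Linearity = 0.352 %FS

0.352 %FS


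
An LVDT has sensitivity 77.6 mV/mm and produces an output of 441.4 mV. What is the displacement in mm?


Displacement = Vout / sensitivity.
d = 441.4 / 77.6
d = 5.688 mm

5.688 mm


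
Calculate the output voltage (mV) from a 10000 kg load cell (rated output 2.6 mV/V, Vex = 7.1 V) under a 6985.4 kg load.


Vout = rated_output * Vex * (load / capacity).
Vout = 2.6 * 7.1 * (6985.4 / 10000)
Vout = 2.6 * 7.1 * 0.69854
Vout = 12.895 mV

12.895 mV


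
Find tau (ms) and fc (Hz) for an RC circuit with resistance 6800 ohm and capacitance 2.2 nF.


Time constant: tau = R * C.
tau = 6800 * 2.20e-09 = 1.496e-05 s
tau = 0.015 ms
Cutoff frequency: fc = 1 / (2*pi*R*C).
fc = 1 / (2*pi*1.496e-05) = 10638.7 Hz

tau = 0.015 ms, fc = 10638.7 Hz


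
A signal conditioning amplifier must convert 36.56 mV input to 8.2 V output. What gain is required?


Gain = Vout / Vin (converting to same units).
G = 8.2 V / 36.56 mV
G = 8200.0 mV / 36.56 mV
G = 224.29

224.29


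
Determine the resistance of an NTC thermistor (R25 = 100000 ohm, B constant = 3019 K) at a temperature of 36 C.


NTC thermistor equation: Rt = R25 * exp(B * (1/T - 1/T25)).
T in Kelvin: 309.15 K, T25 = 298.15 K
1/T - 1/T25 = 1/309.15 - 1/298.15 = -0.00011934
B * (1/T - 1/T25) = 3019 * -0.00011934 = -0.3603
Rt = 100000 * exp(-0.3603) = 69747.4 ohm

69747.4 ohm


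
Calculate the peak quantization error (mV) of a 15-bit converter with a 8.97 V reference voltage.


The maximum quantization error is +/- LSB/2.
LSB = Vref / 2^n = 8.97 / 32768 = 0.00027374 V
Max error = LSB / 2 = 0.00027374 / 2 = 0.00013687 V
Max error = 0.1369 mV

0.1369 mV


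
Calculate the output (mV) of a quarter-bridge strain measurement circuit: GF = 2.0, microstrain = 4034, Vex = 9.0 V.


Quarter bridge output: Vout = (GF * epsilon * Vex) / 4.
Vout = (2.0 * 4034e-6 * 9.0) / 4
Vout = 0.072612 / 4 V
Vout = 0.018153 V = 18.153 mV

18.153 mV


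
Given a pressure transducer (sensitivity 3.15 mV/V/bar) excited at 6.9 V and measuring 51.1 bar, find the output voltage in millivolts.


Output = sensitivity * Vex * P.
Vout = 3.15 * 6.9 * 51.1
Vout = 21.735 * 51.1
Vout = 1110.66 mV

1110.66 mV


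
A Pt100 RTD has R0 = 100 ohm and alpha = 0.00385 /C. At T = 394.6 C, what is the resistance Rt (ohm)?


The RTD equation: Rt = R0 * (1 + alpha * T).
Rt = 100 * (1 + 0.00385 * 394.6)
Rt = 100 * (1 + 1.51921)
Rt = 100 * 2.51921
Rt = 251.921 ohm

251.921 ohm


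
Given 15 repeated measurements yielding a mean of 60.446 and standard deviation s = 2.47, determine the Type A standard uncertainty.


The standard uncertainty for Type A evaluation is u = s / sqrt(n).
u = 2.47 / sqrt(15)
u = 2.47 / 3.873
u = 0.6378

0.6378


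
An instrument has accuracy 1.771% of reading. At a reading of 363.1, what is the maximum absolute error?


Absolute error = (accuracy% / 100) * reading.
Error = (1.771 / 100) * 363.1
Error = 0.01771 * 363.1
Error = 6.4305

6.4305


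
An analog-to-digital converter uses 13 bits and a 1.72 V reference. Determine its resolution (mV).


The resolution (LSB) of an ADC is Vref / 2^n.
LSB = 1.72 / 2^13
LSB = 1.72 / 8192
LSB = 0.00020996 V = 0.20996094 mV

0.20996094 mV


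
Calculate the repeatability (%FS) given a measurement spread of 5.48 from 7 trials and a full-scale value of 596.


Repeatability = (spread / full scale) * 100%.
R = (5.48 / 596) * 100
R = 0.919 %FS

0.919 %FS


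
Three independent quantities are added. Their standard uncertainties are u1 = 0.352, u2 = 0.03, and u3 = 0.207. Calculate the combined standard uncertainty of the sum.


For a sum of independent quantities, uc = sqrt(u1^2 + u2^2 + u3^2).
uc = sqrt(0.352^2 + 0.03^2 + 0.207^2)
uc = sqrt(0.123904 + 0.0009 + 0.042849)
uc = 0.4095

0.4095


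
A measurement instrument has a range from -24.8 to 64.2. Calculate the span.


Span = upper range - lower range.
Span = 64.2 - (-24.8)
Span = 89.0

89.0


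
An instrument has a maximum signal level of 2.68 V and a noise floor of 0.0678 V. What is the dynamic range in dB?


Dynamic range = 20 * log10(Vmax / Vnoise).
DR = 20 * log10(2.68 / 0.0678)
DR = 20 * log10(39.53)
DR = 31.94 dB

31.94 dB


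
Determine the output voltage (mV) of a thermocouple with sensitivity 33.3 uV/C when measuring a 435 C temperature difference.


The thermocouple output V = sensitivity * dT.
V = 33.3 uV/C * 435 C
V = 14485.5 uV
V = 14.485 mV

14.485 mV


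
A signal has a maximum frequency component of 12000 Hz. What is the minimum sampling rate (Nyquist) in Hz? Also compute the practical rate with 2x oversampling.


By Nyquist theorem, fs_min = 2 * fmax.
fs_min = 2 * 12000 = 24000 Hz
Practical rate = 2 * fs_min = 2 * 24000 = 48000 Hz

fs_min = 24000 Hz, fs_practical = 48000 Hz


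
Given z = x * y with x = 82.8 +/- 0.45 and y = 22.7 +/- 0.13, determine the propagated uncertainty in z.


For a product z = x*y, the relative uncertainty is:
uz/z = sqrt((ux/x)^2 + (uy/y)^2)
Relative uncertainties: ux/x = 0.45/82.8 = 0.005435
uy/y = 0.13/22.7 = 0.005727
z = 82.8 * 22.7 = 1879.6
uz = 1879.6 * sqrt(0.005435^2 + 0.005727^2) = 14.839

14.839


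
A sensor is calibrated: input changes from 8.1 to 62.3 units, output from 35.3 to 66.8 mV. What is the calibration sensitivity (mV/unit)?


Sensitivity = (y2 - y1) / (x2 - x1).
S = (66.8 - 35.3) / (62.3 - 8.1)
S = 31.5 / 54.2
S = 0.5812 mV/unit

0.5812 mV/unit


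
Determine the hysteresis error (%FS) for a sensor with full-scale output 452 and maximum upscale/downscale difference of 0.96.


Hysteresis = (max difference / full scale) * 100%.
H = (0.96 / 452) * 100
H = 0.212 %FS

0.212 %FS


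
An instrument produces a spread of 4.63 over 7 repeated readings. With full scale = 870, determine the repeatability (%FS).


Repeatability = (spread / full scale) * 100%.
R = (4.63 / 870) * 100
R = 0.532 %FS

0.532 %FS


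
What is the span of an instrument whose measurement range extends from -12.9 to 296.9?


Span = upper range - lower range.
Span = 296.9 - (-12.9)
Span = 309.8

309.8


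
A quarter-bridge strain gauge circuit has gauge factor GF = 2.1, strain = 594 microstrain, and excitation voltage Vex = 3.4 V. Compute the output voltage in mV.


Quarter bridge output: Vout = (GF * epsilon * Vex) / 4.
Vout = (2.1 * 594e-6 * 3.4) / 4
Vout = 0.00424116 / 4 V
Vout = 0.00106029 V = 1.0603 mV

1.0603 mV


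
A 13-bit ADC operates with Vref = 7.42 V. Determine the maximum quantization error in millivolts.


The maximum quantization error is +/- LSB/2.
LSB = Vref / 2^n = 7.42 / 8192 = 0.00090576 V
Max error = LSB / 2 = 0.00090576 / 2 = 0.00045288 V
Max error = 0.4529 mV

0.4529 mV


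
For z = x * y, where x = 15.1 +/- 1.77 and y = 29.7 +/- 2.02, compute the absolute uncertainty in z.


For a product z = x*y, the relative uncertainty is:
uz/z = sqrt((ux/x)^2 + (uy/y)^2)
Relative uncertainties: ux/x = 1.77/15.1 = 0.117219
uy/y = 2.02/29.7 = 0.068013
z = 15.1 * 29.7 = 448.5
uz = 448.5 * sqrt(0.117219^2 + 0.068013^2) = 60.777

60.777


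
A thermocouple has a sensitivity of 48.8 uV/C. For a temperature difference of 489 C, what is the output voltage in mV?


The thermocouple output V = sensitivity * dT.
V = 48.8 uV/C * 489 C
V = 23863.2 uV
V = 23.863 mV

23.863 mV


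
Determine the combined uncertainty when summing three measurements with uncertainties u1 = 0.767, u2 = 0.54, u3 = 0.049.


For a sum of independent quantities, uc = sqrt(u1^2 + u2^2 + u3^2).
uc = sqrt(0.767^2 + 0.54^2 + 0.049^2)
uc = sqrt(0.588289 + 0.2916 + 0.002401)
uc = 0.9393

0.9393


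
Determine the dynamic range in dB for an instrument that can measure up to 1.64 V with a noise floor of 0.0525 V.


Dynamic range = 20 * log10(Vmax / Vnoise).
DR = 20 * log10(1.64 / 0.0525)
DR = 20 * log10(31.24)
DR = 29.89 dB

29.89 dB


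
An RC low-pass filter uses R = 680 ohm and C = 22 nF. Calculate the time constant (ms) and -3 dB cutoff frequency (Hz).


Time constant: tau = R * C.
tau = 680 * 2.20e-08 = 1.496e-05 s
tau = 0.015 ms
Cutoff frequency: fc = 1 / (2*pi*R*C).
fc = 1 / (2*pi*1.496e-05) = 10638.7 Hz

tau = 0.015 ms, fc = 10638.7 Hz


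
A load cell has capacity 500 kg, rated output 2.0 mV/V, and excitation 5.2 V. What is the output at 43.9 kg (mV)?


Vout = rated_output * Vex * (load / capacity).
Vout = 2.0 * 5.2 * (43.9 / 500)
Vout = 2.0 * 5.2 * 0.0878
Vout = 0.913 mV

0.913 mV


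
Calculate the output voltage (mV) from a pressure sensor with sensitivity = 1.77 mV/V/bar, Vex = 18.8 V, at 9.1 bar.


Output = sensitivity * Vex * P.
Vout = 1.77 * 18.8 * 9.1
Vout = 33.276 * 9.1
Vout = 302.81 mV

302.81 mV


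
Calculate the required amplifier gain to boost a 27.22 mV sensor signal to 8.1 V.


Gain = Vout / Vin (converting to same units).
G = 8.1 V / 27.22 mV
G = 8100.0 mV / 27.22 mV
G = 297.58

297.58


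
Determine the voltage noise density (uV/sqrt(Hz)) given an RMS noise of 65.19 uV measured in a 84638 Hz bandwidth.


Noise spectral density = Vrms / sqrt(BW).
NSD = 65.19 / sqrt(84638)
NSD = 65.19 / 290.9261
NSD = 0.2241 uV/sqrt(Hz)

0.2241 uV/sqrt(Hz)


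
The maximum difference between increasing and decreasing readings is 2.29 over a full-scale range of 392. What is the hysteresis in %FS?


Hysteresis = (max difference / full scale) * 100%.
H = (2.29 / 392) * 100
H = 0.584 %FS

0.584 %FS


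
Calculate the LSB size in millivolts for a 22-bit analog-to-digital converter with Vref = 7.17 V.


The resolution (LSB) of an ADC is Vref / 2^n.
LSB = 7.17 / 2^22
LSB = 7.17 / 4194304
LSB = 1.71e-06 V = 0.00170946 mV

0.00170946 mV


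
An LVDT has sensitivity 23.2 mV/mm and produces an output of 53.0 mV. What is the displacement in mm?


Displacement = Vout / sensitivity.
d = 53.0 / 23.2
d = 2.284 mm

2.284 mm


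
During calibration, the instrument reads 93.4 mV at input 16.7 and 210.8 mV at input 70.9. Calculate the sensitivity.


Sensitivity = (y2 - y1) / (x2 - x1).
S = (210.8 - 93.4) / (70.9 - 16.7)
S = 117.4 / 54.2
S = 2.1661 mV/unit

2.1661 mV/unit


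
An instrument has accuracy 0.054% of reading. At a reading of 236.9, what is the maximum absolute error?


Absolute error = (accuracy% / 100) * reading.
Error = (0.054 / 100) * 236.9
Error = 0.00054 * 236.9
Error = 0.1279

0.1279


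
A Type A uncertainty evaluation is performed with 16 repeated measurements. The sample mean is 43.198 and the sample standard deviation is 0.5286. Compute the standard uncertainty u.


The standard uncertainty for Type A evaluation is u = s / sqrt(n).
u = 0.5286 / sqrt(16)
u = 0.5286 / 4.0
u = 0.1321

0.1321


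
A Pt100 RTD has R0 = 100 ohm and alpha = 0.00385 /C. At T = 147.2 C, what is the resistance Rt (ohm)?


The RTD equation: Rt = R0 * (1 + alpha * T).
Rt = 100 * (1 + 0.00385 * 147.2)
Rt = 100 * (1 + 0.56672)
Rt = 100 * 1.56672
Rt = 156.672 ohm

156.672 ohm


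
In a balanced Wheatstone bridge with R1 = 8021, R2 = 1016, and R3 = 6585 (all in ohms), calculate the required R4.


At balance: R1*R4 = R2*R3, so R4 = R2*R3/R1.
R4 = 1016 * 6585 / 8021
R4 = 6690360 / 8021
R4 = 834.11 ohm

834.11 ohm


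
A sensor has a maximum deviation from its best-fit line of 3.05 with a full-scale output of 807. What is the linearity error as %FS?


Linearity error = (max deviation / full scale) * 100%.
Linearity = (3.05 / 807) * 100
Linearity = 0.378 %FS

0.378 %FS


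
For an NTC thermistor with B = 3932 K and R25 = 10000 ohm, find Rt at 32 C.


NTC thermistor equation: Rt = R25 * exp(B * (1/T - 1/T25)).
T in Kelvin: 305.15 K, T25 = 298.15 K
1/T - 1/T25 = 1/305.15 - 1/298.15 = -7.694e-05
B * (1/T - 1/T25) = 3932 * -7.694e-05 = -0.3025
Rt = 10000 * exp(-0.3025) = 7389.5 ohm

7389.5 ohm


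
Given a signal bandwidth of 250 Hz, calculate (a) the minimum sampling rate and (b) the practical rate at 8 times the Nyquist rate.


By Nyquist theorem, fs_min = 2 * fmax.
fs_min = 2 * 250 = 500 Hz
Practical rate = 8 * fs_min = 8 * 500 = 4000 Hz

fs_min = 500 Hz, fs_practical = 4000 Hz


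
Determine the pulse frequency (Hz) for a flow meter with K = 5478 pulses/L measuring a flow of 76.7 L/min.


Frequency = K * Q / 60 (converting L/min to L/s).
f = 5478 * 76.7 / 60
f = 420162.6 / 60
f = 7002.71 Hz

7002.71 Hz


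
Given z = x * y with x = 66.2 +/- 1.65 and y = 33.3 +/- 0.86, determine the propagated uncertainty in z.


For a product z = x*y, the relative uncertainty is:
uz/z = sqrt((ux/x)^2 + (uy/y)^2)
Relative uncertainties: ux/x = 1.65/66.2 = 0.024924
uy/y = 0.86/33.3 = 0.025826
z = 66.2 * 33.3 = 2204.5
uz = 2204.5 * sqrt(0.024924^2 + 0.025826^2) = 79.121

79.121


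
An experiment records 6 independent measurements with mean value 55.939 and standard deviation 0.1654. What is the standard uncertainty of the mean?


The standard uncertainty for Type A evaluation is u = s / sqrt(n).
u = 0.1654 / sqrt(6)
u = 0.1654 / 2.4495
u = 0.0675

0.0675


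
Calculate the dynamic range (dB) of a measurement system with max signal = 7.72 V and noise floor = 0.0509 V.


Dynamic range = 20 * log10(Vmax / Vnoise).
DR = 20 * log10(7.72 / 0.0509)
DR = 20 * log10(151.67)
DR = 43.62 dB

43.62 dB


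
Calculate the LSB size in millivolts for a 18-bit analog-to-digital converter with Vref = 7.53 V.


The resolution (LSB) of an ADC is Vref / 2^n.
LSB = 7.53 / 2^18
LSB = 7.53 / 262144
LSB = 2.872e-05 V = 0.02872467 mV

0.02872467 mV


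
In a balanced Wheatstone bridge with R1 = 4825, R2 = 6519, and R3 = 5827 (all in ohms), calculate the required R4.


At balance: R1*R4 = R2*R3, so R4 = R2*R3/R1.
R4 = 6519 * 5827 / 4825
R4 = 37986213 / 4825
R4 = 7872.79 ohm

7872.79 ohm


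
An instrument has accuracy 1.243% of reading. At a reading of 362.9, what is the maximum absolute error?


Absolute error = (accuracy% / 100) * reading.
Error = (1.243 / 100) * 362.9
Error = 0.01243 * 362.9
Error = 4.5108

4.5108


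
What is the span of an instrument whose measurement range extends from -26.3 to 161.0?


Span = upper range - lower range.
Span = 161.0 - (-26.3)
Span = 187.3

187.3


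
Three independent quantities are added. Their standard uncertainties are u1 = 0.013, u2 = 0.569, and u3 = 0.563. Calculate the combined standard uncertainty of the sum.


For a sum of independent quantities, uc = sqrt(u1^2 + u2^2 + u3^2).
uc = sqrt(0.013^2 + 0.569^2 + 0.563^2)
uc = sqrt(0.000169 + 0.323761 + 0.316969)
uc = 0.8006

0.8006


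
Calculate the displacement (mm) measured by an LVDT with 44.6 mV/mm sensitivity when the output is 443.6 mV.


Displacement = Vout / sensitivity.
d = 443.6 / 44.6
d = 9.946 mm

9.946 mm


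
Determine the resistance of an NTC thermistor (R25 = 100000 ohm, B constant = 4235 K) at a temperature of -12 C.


NTC thermistor equation: Rt = R25 * exp(B * (1/T - 1/T25)).
T in Kelvin: 261.15 K, T25 = 298.15 K
1/T - 1/T25 = 1/261.15 - 1/298.15 = 0.0004752
B * (1/T - 1/T25) = 4235 * 0.0004752 = 2.0125
Rt = 100000 * exp(2.0125) = 748180.5 ohm

748180.5 ohm


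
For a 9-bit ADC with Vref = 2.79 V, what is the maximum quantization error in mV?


The maximum quantization error is +/- LSB/2.
LSB = Vref / 2^n = 2.79 / 512 = 0.00544922 V
Max error = LSB / 2 = 0.00544922 / 2 = 0.00272461 V
Max error = 2.7246 mV

2.7246 mV


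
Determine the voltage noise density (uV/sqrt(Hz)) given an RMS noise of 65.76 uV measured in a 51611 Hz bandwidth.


Noise spectral density = Vrms / sqrt(BW).
NSD = 65.76 / sqrt(51611)
NSD = 65.76 / 227.1805
NSD = 0.2895 uV/sqrt(Hz)

0.2895 uV/sqrt(Hz)


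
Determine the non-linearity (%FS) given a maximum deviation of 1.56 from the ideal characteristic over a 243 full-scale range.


Linearity error = (max deviation / full scale) * 100%.
Linearity = (1.56 / 243) * 100
Linearity = 0.642 %FS

0.642 %FS


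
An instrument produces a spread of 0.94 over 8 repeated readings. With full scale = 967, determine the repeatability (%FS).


Repeatability = (spread / full scale) * 100%.
R = (0.94 / 967) * 100
R = 0.097 %FS

0.097 %FS


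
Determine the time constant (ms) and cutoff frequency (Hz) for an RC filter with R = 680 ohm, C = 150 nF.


Time constant: tau = R * C.
tau = 680 * 1.50e-07 = 0.000102 s
tau = 0.102 ms
Cutoff frequency: fc = 1 / (2*pi*R*C).
fc = 1 / (2*pi*0.000102) = 1560.34 Hz

tau = 0.102 ms, fc = 1560.34 Hz


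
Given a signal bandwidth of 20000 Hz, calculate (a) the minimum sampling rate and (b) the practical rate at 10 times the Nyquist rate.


By Nyquist theorem, fs_min = 2 * fmax.
fs_min = 2 * 20000 = 40000 Hz
Practical rate = 10 * fs_min = 10 * 40000 = 400000 Hz

fs_min = 40000 Hz, fs_practical = 400000 Hz


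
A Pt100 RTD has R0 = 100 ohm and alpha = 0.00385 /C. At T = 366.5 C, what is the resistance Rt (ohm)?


The RTD equation: Rt = R0 * (1 + alpha * T).
Rt = 100 * (1 + 0.00385 * 366.5)
Rt = 100 * (1 + 1.411025)
Rt = 100 * 2.411025
Rt = 241.102 ohm

241.102 ohm


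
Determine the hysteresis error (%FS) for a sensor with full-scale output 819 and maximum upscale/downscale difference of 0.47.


Hysteresis = (max difference / full scale) * 100%.
H = (0.47 / 819) * 100
H = 0.057 %FS

0.057 %FS


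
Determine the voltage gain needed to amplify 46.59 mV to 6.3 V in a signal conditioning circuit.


Gain = Vout / Vin (converting to same units).
G = 6.3 V / 46.59 mV
G = 6300.0 mV / 46.59 mV
G = 135.22

135.22


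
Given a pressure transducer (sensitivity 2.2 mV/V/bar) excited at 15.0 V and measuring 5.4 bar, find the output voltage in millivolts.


Output = sensitivity * Vex * P.
Vout = 2.2 * 15.0 * 5.4
Vout = 33.0 * 5.4
Vout = 178.2 mV

178.2 mV


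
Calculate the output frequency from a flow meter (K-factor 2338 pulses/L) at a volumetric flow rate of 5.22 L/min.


Frequency = K * Q / 60 (converting L/min to L/s).
f = 2338 * 5.22 / 60
f = 12204.36 / 60
f = 203.41 Hz

203.41 Hz


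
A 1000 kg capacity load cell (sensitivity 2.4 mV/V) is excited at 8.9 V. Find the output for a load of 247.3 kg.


Vout = rated_output * Vex * (load / capacity).
Vout = 2.4 * 8.9 * (247.3 / 1000)
Vout = 2.4 * 8.9 * 0.2473
Vout = 5.282 mV

5.282 mV


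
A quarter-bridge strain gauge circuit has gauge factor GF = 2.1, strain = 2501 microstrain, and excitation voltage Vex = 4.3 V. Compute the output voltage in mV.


Quarter bridge output: Vout = (GF * epsilon * Vex) / 4.
Vout = (2.1 * 2501e-6 * 4.3) / 4
Vout = 0.02258403 / 4 V
Vout = 0.00564601 V = 5.646 mV

5.646 mV


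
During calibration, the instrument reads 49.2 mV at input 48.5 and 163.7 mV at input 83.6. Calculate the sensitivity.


Sensitivity = (y2 - y1) / (x2 - x1).
S = (163.7 - 49.2) / (83.6 - 48.5)
S = 114.5 / 35.1
S = 3.2621 mV/unit

3.2621 mV/unit


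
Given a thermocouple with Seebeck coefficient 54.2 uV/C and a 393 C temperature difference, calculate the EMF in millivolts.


The thermocouple output V = sensitivity * dT.
V = 54.2 uV/C * 393 C
V = 21300.6 uV
V = 21.301 mV

21.301 mV


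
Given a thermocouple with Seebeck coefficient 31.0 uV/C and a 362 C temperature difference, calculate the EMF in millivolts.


The thermocouple output V = sensitivity * dT.
V = 31.0 uV/C * 362 C
V = 11222.0 uV
V = 11.222 mV

11.222 mV


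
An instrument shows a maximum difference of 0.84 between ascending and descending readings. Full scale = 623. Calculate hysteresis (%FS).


Hysteresis = (max difference / full scale) * 100%.
H = (0.84 / 623) * 100
H = 0.135 %FS

0.135 %FS


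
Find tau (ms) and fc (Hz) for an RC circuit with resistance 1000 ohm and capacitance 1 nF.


Time constant: tau = R * C.
tau = 1000 * 1.00e-09 = 1e-06 s
tau = 0.001 ms
Cutoff frequency: fc = 1 / (2*pi*R*C).
fc = 1 / (2*pi*1e-06) = 159154.94 Hz

tau = 0.001 ms, fc = 159154.94 Hz


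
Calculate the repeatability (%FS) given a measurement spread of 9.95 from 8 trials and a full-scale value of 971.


Repeatability = (spread / full scale) * 100%.
R = (9.95 / 971) * 100
R = 1.025 %FS

1.025 %FS


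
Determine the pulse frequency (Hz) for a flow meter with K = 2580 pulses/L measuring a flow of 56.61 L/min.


Frequency = K * Q / 60 (converting L/min to L/s).
f = 2580 * 56.61 / 60
f = 146053.8 / 60
f = 2434.23 Hz

2434.23 Hz


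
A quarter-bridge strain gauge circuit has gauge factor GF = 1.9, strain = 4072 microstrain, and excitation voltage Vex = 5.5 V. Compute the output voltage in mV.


Quarter bridge output: Vout = (GF * epsilon * Vex) / 4.
Vout = (1.9 * 4072e-6 * 5.5) / 4
Vout = 0.0425524 / 4 V
Vout = 0.0106381 V = 10.6381 mV

10.6381 mV


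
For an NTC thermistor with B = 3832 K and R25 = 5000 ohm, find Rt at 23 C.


NTC thermistor equation: Rt = R25 * exp(B * (1/T - 1/T25)).
T in Kelvin: 296.15 K, T25 = 298.15 K
1/T - 1/T25 = 1/296.15 - 1/298.15 = 2.265e-05
B * (1/T - 1/T25) = 3832 * 2.265e-05 = 0.0868
Rt = 5000 * exp(0.0868) = 5453.4 ohm

5453.4 ohm


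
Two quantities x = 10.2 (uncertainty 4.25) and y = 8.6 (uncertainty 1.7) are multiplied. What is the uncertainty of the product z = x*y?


For a product z = x*y, the relative uncertainty is:
uz/z = sqrt((ux/x)^2 + (uy/y)^2)
Relative uncertainties: ux/x = 4.25/10.2 = 0.416667
uy/y = 1.7/8.6 = 0.197674
z = 10.2 * 8.6 = 87.7
uz = 87.7 * sqrt(0.416667^2 + 0.197674^2) = 40.455

40.455


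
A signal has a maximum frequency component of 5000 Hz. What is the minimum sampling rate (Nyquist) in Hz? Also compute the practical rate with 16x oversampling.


By Nyquist theorem, fs_min = 2 * fmax.
fs_min = 2 * 5000 = 10000 Hz
Practical rate = 16 * fs_min = 16 * 10000 = 160000 Hz

fs_min = 10000 Hz, fs_practical = 160000 Hz


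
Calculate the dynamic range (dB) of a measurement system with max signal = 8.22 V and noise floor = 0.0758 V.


Dynamic range = 20 * log10(Vmax / Vnoise).
DR = 20 * log10(8.22 / 0.0758)
DR = 20 * log10(108.44)
DR = 40.7 dB

40.7 dB


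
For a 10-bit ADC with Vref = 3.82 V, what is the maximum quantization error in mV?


The maximum quantization error is +/- LSB/2.
LSB = Vref / 2^n = 3.82 / 1024 = 0.00373047 V
Max error = LSB / 2 = 0.00373047 / 2 = 0.00186523 V
Max error = 1.8652 mV

1.8652 mV


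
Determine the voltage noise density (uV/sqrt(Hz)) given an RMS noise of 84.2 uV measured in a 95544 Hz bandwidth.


Noise spectral density = Vrms / sqrt(BW).
NSD = 84.2 / sqrt(95544)
NSD = 84.2 / 309.1019
NSD = 0.2724 uV/sqrt(Hz)

0.2724 uV/sqrt(Hz)


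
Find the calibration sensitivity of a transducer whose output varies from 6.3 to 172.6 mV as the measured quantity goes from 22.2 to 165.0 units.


Sensitivity = (y2 - y1) / (x2 - x1).
S = (172.6 - 6.3) / (165.0 - 22.2)
S = 166.3 / 142.8
S = 1.1646 mV/unit

1.1646 mV/unit


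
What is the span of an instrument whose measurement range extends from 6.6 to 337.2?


Span = upper range - lower range.
Span = 337.2 - (6.6)
Span = 330.6

330.6


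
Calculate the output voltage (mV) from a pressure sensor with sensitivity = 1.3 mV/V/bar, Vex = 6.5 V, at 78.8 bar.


Output = sensitivity * Vex * P.
Vout = 1.3 * 6.5 * 78.8
Vout = 8.45 * 78.8
Vout = 665.86 mV

665.86 mV


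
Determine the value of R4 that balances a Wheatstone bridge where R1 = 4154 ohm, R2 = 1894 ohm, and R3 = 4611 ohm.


At balance: R1*R4 = R2*R3, so R4 = R2*R3/R1.
R4 = 1894 * 4611 / 4154
R4 = 8733234 / 4154
R4 = 2102.37 ohm

2102.37 ohm


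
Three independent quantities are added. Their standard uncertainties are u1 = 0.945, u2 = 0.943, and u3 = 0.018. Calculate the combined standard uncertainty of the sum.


For a sum of independent quantities, uc = sqrt(u1^2 + u2^2 + u3^2).
uc = sqrt(0.945^2 + 0.943^2 + 0.018^2)
uc = sqrt(0.893025 + 0.889249 + 0.000324)
uc = 1.3351

1.3351


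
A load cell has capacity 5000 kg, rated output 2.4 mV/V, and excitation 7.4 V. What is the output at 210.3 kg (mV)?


Vout = rated_output * Vex * (load / capacity).
Vout = 2.4 * 7.4 * (210.3 / 5000)
Vout = 2.4 * 7.4 * 0.04206
Vout = 0.747 mV

0.747 mV


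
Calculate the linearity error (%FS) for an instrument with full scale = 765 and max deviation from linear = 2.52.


Linearity error = (max deviation / full scale) * 100%.
Linearity = (2.52 / 765) * 100
Linearity = 0.329 %FS

0.329 %FS


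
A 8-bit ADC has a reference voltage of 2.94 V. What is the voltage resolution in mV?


The resolution (LSB) of an ADC is Vref / 2^n.
LSB = 2.94 / 2^8
LSB = 2.94 / 256
LSB = 0.01148437 V = 11.484375 mV

11.484375 mV


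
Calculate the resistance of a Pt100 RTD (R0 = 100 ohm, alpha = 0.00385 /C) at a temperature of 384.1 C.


The RTD equation: Rt = R0 * (1 + alpha * T).
Rt = 100 * (1 + 0.00385 * 384.1)
Rt = 100 * (1 + 1.478785)
Rt = 100 * 2.478785
Rt = 247.879 ohm

247.879 ohm


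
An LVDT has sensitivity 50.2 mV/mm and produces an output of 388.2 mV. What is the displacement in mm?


Displacement = Vout / sensitivity.
d = 388.2 / 50.2
d = 7.733 mm

7.733 mm


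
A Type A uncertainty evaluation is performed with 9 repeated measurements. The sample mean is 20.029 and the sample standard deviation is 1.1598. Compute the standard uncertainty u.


The standard uncertainty for Type A evaluation is u = s / sqrt(n).
u = 1.1598 / sqrt(9)
u = 1.1598 / 3.0
u = 0.3866

0.3866


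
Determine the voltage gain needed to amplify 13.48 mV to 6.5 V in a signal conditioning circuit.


Gain = Vout / Vin (converting to same units).
G = 6.5 V / 13.48 mV
G = 6500.0 mV / 13.48 mV
G = 482.2

482.2


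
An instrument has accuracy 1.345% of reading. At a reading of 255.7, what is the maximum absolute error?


Absolute error = (accuracy% / 100) * reading.
Error = (1.345 / 100) * 255.7
Error = 0.01345 * 255.7
Error = 3.4392

3.4392


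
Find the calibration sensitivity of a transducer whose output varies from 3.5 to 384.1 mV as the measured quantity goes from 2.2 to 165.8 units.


Sensitivity = (y2 - y1) / (x2 - x1).
S = (384.1 - 3.5) / (165.8 - 2.2)
S = 380.6 / 163.6
S = 2.3264 mV/unit

2.3264 mV/unit


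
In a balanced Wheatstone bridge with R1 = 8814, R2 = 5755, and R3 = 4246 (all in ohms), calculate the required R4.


At balance: R1*R4 = R2*R3, so R4 = R2*R3/R1.
R4 = 5755 * 4246 / 8814
R4 = 24435730 / 8814
R4 = 2772.38 ohm

2772.38 ohm


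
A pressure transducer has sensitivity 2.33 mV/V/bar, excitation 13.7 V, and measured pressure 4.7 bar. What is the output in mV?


Output = sensitivity * Vex * P.
Vout = 2.33 * 13.7 * 4.7
Vout = 31.921 * 4.7
Vout = 150.03 mV

150.03 mV


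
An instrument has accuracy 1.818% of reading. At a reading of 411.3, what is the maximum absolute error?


Absolute error = (accuracy% / 100) * reading.
Error = (1.818 / 100) * 411.3
Error = 0.01818 * 411.3
Error = 7.4774

7.4774


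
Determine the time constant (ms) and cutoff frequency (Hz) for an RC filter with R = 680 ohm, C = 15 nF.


Time constant: tau = R * C.
tau = 680 * 1.50e-08 = 1.02e-05 s
tau = 0.0102 ms
Cutoff frequency: fc = 1 / (2*pi*R*C).
fc = 1 / (2*pi*1.02e-05) = 15603.43 Hz

tau = 0.0102 ms, fc = 15603.43 Hz


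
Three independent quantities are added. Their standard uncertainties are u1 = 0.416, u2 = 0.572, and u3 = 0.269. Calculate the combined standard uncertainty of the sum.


For a sum of independent quantities, uc = sqrt(u1^2 + u2^2 + u3^2).
uc = sqrt(0.416^2 + 0.572^2 + 0.269^2)
uc = sqrt(0.173056 + 0.327184 + 0.072361)
uc = 0.7567

0.7567


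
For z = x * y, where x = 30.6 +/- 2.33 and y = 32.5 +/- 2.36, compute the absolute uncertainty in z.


For a product z = x*y, the relative uncertainty is:
uz/z = sqrt((ux/x)^2 + (uy/y)^2)
Relative uncertainties: ux/x = 2.33/30.6 = 0.076144
uy/y = 2.36/32.5 = 0.072615
z = 30.6 * 32.5 = 994.5
uz = 994.5 * sqrt(0.076144^2 + 0.072615^2) = 104.64

104.64


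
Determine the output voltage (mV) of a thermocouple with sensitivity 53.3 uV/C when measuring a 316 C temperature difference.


The thermocouple output V = sensitivity * dT.
V = 53.3 uV/C * 316 C
V = 16842.8 uV
V = 16.843 mV

16.843 mV


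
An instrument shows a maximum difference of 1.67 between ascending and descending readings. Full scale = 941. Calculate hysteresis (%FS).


Hysteresis = (max difference / full scale) * 100%.
H = (1.67 / 941) * 100
H = 0.177 %FS

0.177 %FS


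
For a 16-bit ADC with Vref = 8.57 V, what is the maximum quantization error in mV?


The maximum quantization error is +/- LSB/2.
LSB = Vref / 2^n = 8.57 / 65536 = 0.00013077 V
Max error = LSB / 2 = 0.00013077 / 2 = 6.538e-05 V
Max error = 0.0654 mV

0.0654 mV


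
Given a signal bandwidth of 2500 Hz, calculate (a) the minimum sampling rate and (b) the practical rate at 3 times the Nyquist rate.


By Nyquist theorem, fs_min = 2 * fmax.
fs_min = 2 * 2500 = 5000 Hz
Practical rate = 3 * fs_min = 3 * 5000 = 15000 Hz

fs_min = 5000 Hz, fs_practical = 15000 Hz


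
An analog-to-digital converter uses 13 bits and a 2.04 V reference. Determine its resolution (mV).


The resolution (LSB) of an ADC is Vref / 2^n.
LSB = 2.04 / 2^13
LSB = 2.04 / 8192
LSB = 0.00024902 V = 0.24902344 mV

0.24902344 mV


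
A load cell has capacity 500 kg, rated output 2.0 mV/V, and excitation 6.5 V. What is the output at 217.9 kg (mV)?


Vout = rated_output * Vex * (load / capacity).
Vout = 2.0 * 6.5 * (217.9 / 500)
Vout = 2.0 * 6.5 * 0.4358
Vout = 5.665 mV

5.665 mV


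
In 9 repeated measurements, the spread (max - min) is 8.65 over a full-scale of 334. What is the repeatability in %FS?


Repeatability = (spread / full scale) * 100%.
R = (8.65 / 334) * 100
R = 2.59 %FS

2.59 %FS


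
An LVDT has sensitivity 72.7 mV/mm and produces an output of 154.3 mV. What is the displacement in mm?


Displacement = Vout / sensitivity.
d = 154.3 / 72.7
d = 2.122 mm

2.122 mm


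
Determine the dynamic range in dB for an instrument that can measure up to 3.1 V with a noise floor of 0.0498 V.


Dynamic range = 20 * log10(Vmax / Vnoise).
DR = 20 * log10(3.1 / 0.0498)
DR = 20 * log10(62.25)
DR = 35.88 dB

35.88 dB


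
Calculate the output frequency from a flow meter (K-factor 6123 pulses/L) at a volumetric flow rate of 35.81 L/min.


Frequency = K * Q / 60 (converting L/min to L/s).
f = 6123 * 35.81 / 60
f = 219264.63 / 60
f = 3654.41 Hz

3654.41 Hz


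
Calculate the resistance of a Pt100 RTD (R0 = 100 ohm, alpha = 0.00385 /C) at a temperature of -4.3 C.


The RTD equation: Rt = R0 * (1 + alpha * T).
Rt = 100 * (1 + 0.00385 * -4.3)
Rt = 100 * (1 + -0.016555)
Rt = 100 * 0.983445
Rt = 98.344 ohm

98.344 ohm


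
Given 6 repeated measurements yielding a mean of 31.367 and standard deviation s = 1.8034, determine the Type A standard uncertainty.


The standard uncertainty for Type A evaluation is u = s / sqrt(n).
u = 1.8034 / sqrt(6)
u = 1.8034 / 2.4495
u = 0.7362

0.7362


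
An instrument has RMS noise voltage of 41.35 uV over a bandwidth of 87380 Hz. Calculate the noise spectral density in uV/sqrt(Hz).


Noise spectral density = Vrms / sqrt(BW).
NSD = 41.35 / sqrt(87380)
NSD = 41.35 / 295.6011
NSD = 0.1399 uV/sqrt(Hz)

0.1399 uV/sqrt(Hz)


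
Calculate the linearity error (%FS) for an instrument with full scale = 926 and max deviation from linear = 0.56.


Linearity error = (max deviation / full scale) * 100%.
Linearity = (0.56 / 926) * 100
Linearity = 0.06 %FS

0.06 %FS


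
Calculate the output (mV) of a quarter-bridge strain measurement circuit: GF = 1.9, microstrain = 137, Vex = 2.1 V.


Quarter bridge output: Vout = (GF * epsilon * Vex) / 4.
Vout = (1.9 * 137e-6 * 2.1) / 4
Vout = 0.00054663 / 4 V
Vout = 0.00013666 V = 0.1367 mV

0.1367 mV


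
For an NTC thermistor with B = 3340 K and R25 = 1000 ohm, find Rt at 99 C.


NTC thermistor equation: Rt = R25 * exp(B * (1/T - 1/T25)).
T in Kelvin: 372.15 K, T25 = 298.15 K
1/T - 1/T25 = 1/372.15 - 1/298.15 = -0.00066693
B * (1/T - 1/T25) = 3340 * -0.00066693 = -2.2275
Rt = 1000 * exp(-2.2275) = 107.8 ohm

107.8 ohm


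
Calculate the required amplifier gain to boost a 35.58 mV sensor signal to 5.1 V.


Gain = Vout / Vin (converting to same units).
G = 5.1 V / 35.58 mV
G = 5100.0 mV / 35.58 mV
G = 143.34

143.34


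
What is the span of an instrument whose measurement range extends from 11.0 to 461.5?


Span = upper range - lower range.
Span = 461.5 - (11.0)
Span = 450.5

450.5


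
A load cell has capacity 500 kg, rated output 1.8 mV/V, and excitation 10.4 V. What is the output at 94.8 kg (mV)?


Vout = rated_output * Vex * (load / capacity).
Vout = 1.8 * 10.4 * (94.8 / 500)
Vout = 1.8 * 10.4 * 0.1896
Vout = 3.549 mV

3.549 mV
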